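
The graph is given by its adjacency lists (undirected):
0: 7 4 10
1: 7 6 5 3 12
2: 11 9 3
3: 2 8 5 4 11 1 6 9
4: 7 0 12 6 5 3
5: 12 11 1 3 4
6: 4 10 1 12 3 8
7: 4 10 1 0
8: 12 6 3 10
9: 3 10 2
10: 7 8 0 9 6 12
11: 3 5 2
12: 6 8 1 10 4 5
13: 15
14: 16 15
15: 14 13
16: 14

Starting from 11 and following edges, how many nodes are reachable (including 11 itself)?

BFS from 11 visits: 11, 2, 3, 5, 9, 1, 4, 6, 8, 12, 10, 7, 0
Reachable nodes: 13 of 17 total.

13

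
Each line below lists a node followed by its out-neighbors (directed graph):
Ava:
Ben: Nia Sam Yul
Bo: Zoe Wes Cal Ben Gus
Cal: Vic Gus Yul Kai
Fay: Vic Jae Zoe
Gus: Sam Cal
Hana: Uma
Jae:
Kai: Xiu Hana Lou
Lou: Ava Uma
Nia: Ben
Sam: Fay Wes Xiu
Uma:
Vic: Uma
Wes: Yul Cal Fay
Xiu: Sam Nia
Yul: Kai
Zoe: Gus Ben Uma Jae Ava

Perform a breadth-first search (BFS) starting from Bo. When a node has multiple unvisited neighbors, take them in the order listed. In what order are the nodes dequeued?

Visit Bo; enqueue Zoe, Wes, Cal, Ben, Gus → queue [Zoe, Wes, Cal, Ben, Gus]
Visit Zoe; enqueue Uma, Jae, Ava → queue [Wes, Cal, Ben, Gus, Uma, Jae, Ava]
Visit Wes; enqueue Yul, Fay → queue [Cal, Ben, Gus, Uma, Jae, Ava, Yul, Fay]
Visit Cal; enqueue Vic, Kai → queue [Ben, Gus, Uma, Jae, Ava, Yul, Fay, Vic, Kai]
Visit Ben; enqueue Nia, Sam → queue [Gus, Uma, Jae, Ava, Yul, Fay, Vic, Kai, Nia, Sam]
Visit Gus → queue [Uma, Jae, Ava, Yul, Fay, Vic, Kai, Nia, Sam]
Visit Uma → queue [Jae, Ava, Yul, Fay, Vic, Kai, Nia, Sam]
Visit Jae → queue [Ava, Yul, Fay, Vic, Kai, Nia, Sam]
Visit Ava → queue [Yul, Fay, Vic, Kai, Nia, Sam]
Visit Yul → queue [Fay, Vic, Kai, Nia, Sam]
Visit Fay → queue [Vic, Kai, Nia, Sam]
Visit Vic → queue [Kai, Nia, Sam]
Visit Kai; enqueue Xiu, Hana, Lou → queue [Nia, Sam, Xiu, Hana, Lou]
Visit Nia → queue [Sam, Xiu, Hana, Lou]
Visit Sam → queue [Xiu, Hana, Lou]
Visit Xiu → queue [Hana, Lou]
Visit Hana → queue [Lou]
Visit Lou → queue []

Bo Zoe Wes Cal Ben Gus Uma Jae Ava Yul Fay Vic Kai Nia Sam Xiu Hana Lou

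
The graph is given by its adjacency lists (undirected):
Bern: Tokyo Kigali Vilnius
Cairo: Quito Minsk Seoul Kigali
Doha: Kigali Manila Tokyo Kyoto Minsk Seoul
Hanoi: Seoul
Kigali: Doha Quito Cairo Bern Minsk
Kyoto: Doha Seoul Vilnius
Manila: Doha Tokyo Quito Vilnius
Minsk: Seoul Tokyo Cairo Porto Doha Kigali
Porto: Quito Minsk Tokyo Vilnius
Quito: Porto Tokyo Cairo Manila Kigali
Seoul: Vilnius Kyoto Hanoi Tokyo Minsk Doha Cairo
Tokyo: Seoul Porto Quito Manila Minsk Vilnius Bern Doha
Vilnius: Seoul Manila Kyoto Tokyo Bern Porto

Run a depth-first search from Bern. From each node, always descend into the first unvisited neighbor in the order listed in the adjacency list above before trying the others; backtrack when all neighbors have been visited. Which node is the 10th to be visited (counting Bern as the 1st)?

Minsk

Visit Bern
Bern → Tokyo
Tokyo → Seoul
Seoul → Vilnius
Vilnius → Manila
Manila → Doha
Doha → Kigali
Kigali → Quito
Quito → Porto
Porto → Minsk
Minsk → Cairo
Doha → Kyoto
Seoul → Hanoi

Visit order: Bern, Tokyo, Seoul, Vilnius, Manila, Doha, Kigali, Quito, Porto, Minsk, Cairo, Kyoto, Hanoi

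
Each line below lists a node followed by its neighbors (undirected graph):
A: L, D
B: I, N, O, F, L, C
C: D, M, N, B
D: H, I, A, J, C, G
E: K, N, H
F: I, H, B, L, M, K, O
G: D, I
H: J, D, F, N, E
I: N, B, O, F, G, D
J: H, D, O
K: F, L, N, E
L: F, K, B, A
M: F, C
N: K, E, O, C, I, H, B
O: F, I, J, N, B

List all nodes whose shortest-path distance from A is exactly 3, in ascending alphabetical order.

E, M, N, O

Level 0: A
Level 1: D, L
Level 2: B, C, F, G, H, I, J, K
Level 3: E, M, N, O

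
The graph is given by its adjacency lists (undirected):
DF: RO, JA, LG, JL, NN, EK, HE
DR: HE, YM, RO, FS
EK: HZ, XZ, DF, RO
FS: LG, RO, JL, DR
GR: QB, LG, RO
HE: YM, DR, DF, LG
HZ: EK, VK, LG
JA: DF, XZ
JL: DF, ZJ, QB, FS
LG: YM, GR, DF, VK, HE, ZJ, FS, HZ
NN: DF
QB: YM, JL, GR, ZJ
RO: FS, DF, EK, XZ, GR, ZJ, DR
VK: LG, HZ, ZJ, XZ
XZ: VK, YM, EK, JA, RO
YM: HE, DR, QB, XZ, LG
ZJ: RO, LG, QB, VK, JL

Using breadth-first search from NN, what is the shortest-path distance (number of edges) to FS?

3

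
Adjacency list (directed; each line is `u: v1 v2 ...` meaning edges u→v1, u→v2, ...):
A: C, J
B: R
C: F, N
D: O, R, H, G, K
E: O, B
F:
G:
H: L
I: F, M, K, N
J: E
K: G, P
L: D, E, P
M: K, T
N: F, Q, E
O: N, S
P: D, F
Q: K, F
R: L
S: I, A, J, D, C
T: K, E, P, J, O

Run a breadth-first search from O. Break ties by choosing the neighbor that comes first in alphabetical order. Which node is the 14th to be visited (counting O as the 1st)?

G

Visit O; enqueue N, S → queue [N, S]
Visit N; enqueue E, F, Q → queue [S, E, F, Q]
Visit S; enqueue A, C, D, I, J → queue [E, F, Q, A, C, D, I, J]
Visit E; enqueue B → queue [F, Q, A, C, D, I, J, B]
Visit F → queue [Q, A, C, D, I, J, B]
Visit Q; enqueue K → queue [A, C, D, I, J, B, K]
Visit A → queue [C, D, I, J, B, K]
Visit C → queue [D, I, J, B, K]
Visit D; enqueue G, H, R → queue [I, J, B, K, G, H, R]
Visit I; enqueue M → queue [J, B, K, G, H, R, M]
Visit J → queue [B, K, G, H, R, M]
Visit B → queue [K, G, H, R, M]
Visit K; enqueue P → queue [G, H, R, M, P]
Visit G → queue [H, R, M, P]
Visit H; enqueue L → queue [R, M, P, L]
Visit R → queue [M, P, L]
Visit M; enqueue T → queue [P, L, T]
Visit P → queue [L, T]
Visit L → queue [T]
Visit T → queue []

Visit order: O, N, S, E, F, Q, A, C, D, I, J, B, K, G, H, R, M, P, L, T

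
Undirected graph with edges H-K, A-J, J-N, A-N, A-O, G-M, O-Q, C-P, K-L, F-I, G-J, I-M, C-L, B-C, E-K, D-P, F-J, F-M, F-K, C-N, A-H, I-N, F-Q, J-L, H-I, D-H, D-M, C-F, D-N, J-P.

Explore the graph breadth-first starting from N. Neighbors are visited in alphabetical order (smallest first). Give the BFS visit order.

Visit N; enqueue A, C, D, I, J → queue [A, C, D, I, J]
Visit A; enqueue H, O → queue [C, D, I, J, H, O]
Visit C; enqueue B, F, L, P → queue [D, I, J, H, O, B, F, L, P]
Visit D; enqueue M → queue [I, J, H, O, B, F, L, P, M]
Visit I → queue [J, H, O, B, F, L, P, M]
Visit J; enqueue G → queue [H, O, B, F, L, P, M, G]
Visit H; enqueue K → queue [O, B, F, L, P, M, G, K]
Visit O; enqueue Q → queue [B, F, L, P, M, G, K, Q]
Visit B → queue [F, L, P, M, G, K, Q]
Visit F → queue [L, P, M, G, K, Q]
Visit L → queue [P, M, G, K, Q]
Visit P → queue [M, G, K, Q]
Visit M → queue [G, K, Q]
Visit G → queue [K, Q]
Visit K; enqueue E → queue [Q, E]
Visit Q → queue [E]
Visit E → queue []

N -> A -> C -> D -> I -> J -> H -> O -> B -> F -> L -> P -> M -> G -> K -> Q -> E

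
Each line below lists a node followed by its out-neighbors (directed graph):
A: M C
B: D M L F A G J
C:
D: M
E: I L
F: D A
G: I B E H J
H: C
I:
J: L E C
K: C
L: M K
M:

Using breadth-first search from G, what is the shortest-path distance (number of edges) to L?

2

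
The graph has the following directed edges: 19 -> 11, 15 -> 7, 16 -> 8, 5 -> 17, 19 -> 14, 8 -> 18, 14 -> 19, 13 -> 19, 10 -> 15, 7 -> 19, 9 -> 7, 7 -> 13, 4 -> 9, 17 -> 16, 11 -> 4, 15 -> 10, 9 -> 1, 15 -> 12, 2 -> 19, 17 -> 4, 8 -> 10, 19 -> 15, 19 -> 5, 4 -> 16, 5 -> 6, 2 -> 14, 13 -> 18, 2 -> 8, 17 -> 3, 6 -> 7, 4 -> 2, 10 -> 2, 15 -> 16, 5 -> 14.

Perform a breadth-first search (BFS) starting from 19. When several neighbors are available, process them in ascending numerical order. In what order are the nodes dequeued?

19 5 11 14 15 6 17 4 7 10 12 16 3 2 9 13 8 1 18

Visit 19; enqueue 5, 11, 14, 15 → queue [5, 11, 14, 15]
Visit 5; enqueue 6, 17 → queue [11, 14, 15, 6, 17]
Visit 11; enqueue 4 → queue [14, 15, 6, 17, 4]
Visit 14 → queue [15, 6, 17, 4]
Visit 15; enqueue 7, 10, 12, 16 → queue [6, 17, 4, 7, 10, 12, 16]
Visit 6 → queue [17, 4, 7, 10, 12, 16]
Visit 17; enqueue 3 → queue [4, 7, 10, 12, 16, 3]
Visit 4; enqueue 2, 9 → queue [7, 10, 12, 16, 3, 2, 9]
Visit 7; enqueue 13 → queue [10, 12, 16, 3, 2, 9, 13]
Visit 10 → queue [12, 16, 3, 2, 9, 13]
Visit 12 → queue [16, 3, 2, 9, 13]
Visit 16; enqueue 8 → queue [3, 2, 9, 13, 8]
Visit 3 → queue [2, 9, 13, 8]
Visit 2 → queue [9, 13, 8]
Visit 9; enqueue 1 → queue [13, 8, 1]
Visit 13; enqueue 18 → queue [8, 1, 18]
Visit 8 → queue [1, 18]
Visit 1 → queue [18]
Visit 18 → queue []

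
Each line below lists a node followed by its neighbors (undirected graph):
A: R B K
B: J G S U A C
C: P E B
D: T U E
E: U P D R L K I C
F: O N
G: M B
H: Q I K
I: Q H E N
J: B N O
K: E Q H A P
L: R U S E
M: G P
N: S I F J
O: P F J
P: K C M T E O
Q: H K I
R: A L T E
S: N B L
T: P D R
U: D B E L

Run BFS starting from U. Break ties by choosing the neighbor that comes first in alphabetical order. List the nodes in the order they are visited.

U → B → D → E → L → A → C → G → J → S → T → I → K → P → R → M → N → O → H → Q → F

Visit U; enqueue B, D, E, L → queue [B, D, E, L]
Visit B; enqueue A, C, G, J, S → queue [D, E, L, A, C, G, J, S]
Visit D; enqueue T → queue [E, L, A, C, G, J, S, T]
Visit E; enqueue I, K, P, R → queue [L, A, C, G, J, S, T, I, K, P, R]
Visit L → queue [A, C, G, J, S, T, I, K, P, R]
Visit A → queue [C, G, J, S, T, I, K, P, R]
Visit C → queue [G, J, S, T, I, K, P, R]
Visit G; enqueue M → queue [J, S, T, I, K, P, R, M]
Visit J; enqueue N, O → queue [S, T, I, K, P, R, M, N, O]
Visit S → queue [T, I, K, P, R, M, N, O]
Visit T → queue [I, K, P, R, M, N, O]
Visit I; enqueue H, Q → queue [K, P, R, M, N, O, H, Q]
Visit K → queue [P, R, M, N, O, H, Q]
Visit P → queue [R, M, N, O, H, Q]
Visit R → queue [M, N, O, H, Q]
Visit M → queue [N, O, H, Q]
Visit N; enqueue F → queue [O, H, Q, F]
Visit O → queue [H, Q, F]
Visit H → queue [Q, F]
Visit Q → queue [F]
Visit F → queue []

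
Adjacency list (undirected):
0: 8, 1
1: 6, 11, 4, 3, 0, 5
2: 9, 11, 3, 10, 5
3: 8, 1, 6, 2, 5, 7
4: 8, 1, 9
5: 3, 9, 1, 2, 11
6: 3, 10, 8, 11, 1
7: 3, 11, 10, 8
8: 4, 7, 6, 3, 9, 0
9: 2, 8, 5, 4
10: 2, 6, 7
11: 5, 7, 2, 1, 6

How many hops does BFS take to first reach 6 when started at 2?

2

Level 0: 2
Level 1: 3, 5, 9, 10, 11
Level 2: 1, 4, 6, 7, 8
Level 3: 0
6 first appears at level 2.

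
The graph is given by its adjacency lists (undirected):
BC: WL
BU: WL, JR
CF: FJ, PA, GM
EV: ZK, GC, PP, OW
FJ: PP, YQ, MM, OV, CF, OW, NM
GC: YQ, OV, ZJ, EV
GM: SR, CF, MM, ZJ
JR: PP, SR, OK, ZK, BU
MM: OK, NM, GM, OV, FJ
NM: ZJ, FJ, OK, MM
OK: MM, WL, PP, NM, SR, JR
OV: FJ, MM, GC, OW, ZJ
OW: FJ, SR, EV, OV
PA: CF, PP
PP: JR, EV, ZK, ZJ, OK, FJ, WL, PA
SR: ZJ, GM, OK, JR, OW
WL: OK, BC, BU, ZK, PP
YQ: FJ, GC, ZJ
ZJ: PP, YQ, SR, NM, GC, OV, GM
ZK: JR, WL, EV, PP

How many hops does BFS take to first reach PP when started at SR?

2

Level 0: SR
Level 1: GM, JR, OK, OW, ZJ
Level 2: BU, CF, EV, FJ, GC, MM, NM, OV, PP, WL, YQ, ZK
Level 3: BC, PA
PP first appears at level 2.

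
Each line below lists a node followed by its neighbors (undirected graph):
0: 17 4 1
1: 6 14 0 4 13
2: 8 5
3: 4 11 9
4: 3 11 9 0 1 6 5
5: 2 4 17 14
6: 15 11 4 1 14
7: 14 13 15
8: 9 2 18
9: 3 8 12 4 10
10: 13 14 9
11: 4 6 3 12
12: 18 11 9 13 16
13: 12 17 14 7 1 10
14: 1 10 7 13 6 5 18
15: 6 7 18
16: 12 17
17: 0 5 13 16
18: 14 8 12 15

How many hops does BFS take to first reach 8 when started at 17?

Level 0: 17
Level 1: 0, 5, 13, 16
Level 2: 1, 2, 4, 7, 10, 12, 14
Level 3: 3, 6, 8, 9, 11, 15, 18
8 first appears at level 3.

3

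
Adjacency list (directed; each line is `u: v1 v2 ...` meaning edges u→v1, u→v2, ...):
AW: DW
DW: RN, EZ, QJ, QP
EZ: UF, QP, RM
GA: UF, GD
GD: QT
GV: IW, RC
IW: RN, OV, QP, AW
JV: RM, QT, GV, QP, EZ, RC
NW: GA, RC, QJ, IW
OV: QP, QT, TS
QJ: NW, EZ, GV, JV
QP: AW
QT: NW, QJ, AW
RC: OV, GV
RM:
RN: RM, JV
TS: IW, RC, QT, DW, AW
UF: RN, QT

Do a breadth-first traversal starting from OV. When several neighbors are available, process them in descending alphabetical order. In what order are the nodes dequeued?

Visit OV; enqueue TS, QT, QP → queue [TS, QT, QP]
Visit TS; enqueue RC, IW, DW, AW → queue [QT, QP, RC, IW, DW, AW]
Visit QT; enqueue QJ, NW → queue [QP, RC, IW, DW, AW, QJ, NW]
Visit QP → queue [RC, IW, DW, AW, QJ, NW]
Visit RC; enqueue GV → queue [IW, DW, AW, QJ, NW, GV]
Visit IW; enqueue RN → queue [DW, AW, QJ, NW, GV, RN]
Visit DW; enqueue EZ → queue [AW, QJ, NW, GV, RN, EZ]
Visit AW → queue [QJ, NW, GV, RN, EZ]
Visit QJ; enqueue JV → queue [NW, GV, RN, EZ, JV]
Visit NW; enqueue GA → queue [GV, RN, EZ, JV, GA]
Visit GV → queue [RN, EZ, JV, GA]
Visit RN; enqueue RM → queue [EZ, JV, GA, RM]
Visit EZ; enqueue UF → queue [JV, GA, RM, UF]
Visit JV → queue [GA, RM, UF]
Visit GA; enqueue GD → queue [RM, UF, GD]
Visit RM → queue [UF, GD]
Visit UF → queue [GD]
Visit GD → queue []

OV → TS → QT → QP → RC → IW → DW → AW → QJ → NW → GV → RN → EZ → JV → GA → RM → UF → GD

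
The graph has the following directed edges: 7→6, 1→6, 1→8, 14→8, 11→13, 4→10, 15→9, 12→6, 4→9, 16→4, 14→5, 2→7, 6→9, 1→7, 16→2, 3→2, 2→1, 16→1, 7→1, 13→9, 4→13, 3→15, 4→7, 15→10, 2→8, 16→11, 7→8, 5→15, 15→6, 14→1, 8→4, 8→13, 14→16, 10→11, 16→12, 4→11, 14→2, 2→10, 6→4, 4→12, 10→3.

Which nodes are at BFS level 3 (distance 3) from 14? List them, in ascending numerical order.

3, 9

Level 0: 14
Level 1: 1, 2, 5, 8, 16
Level 2: 4, 6, 7, 10, 11, 12, 13, 15
Level 3: 3, 9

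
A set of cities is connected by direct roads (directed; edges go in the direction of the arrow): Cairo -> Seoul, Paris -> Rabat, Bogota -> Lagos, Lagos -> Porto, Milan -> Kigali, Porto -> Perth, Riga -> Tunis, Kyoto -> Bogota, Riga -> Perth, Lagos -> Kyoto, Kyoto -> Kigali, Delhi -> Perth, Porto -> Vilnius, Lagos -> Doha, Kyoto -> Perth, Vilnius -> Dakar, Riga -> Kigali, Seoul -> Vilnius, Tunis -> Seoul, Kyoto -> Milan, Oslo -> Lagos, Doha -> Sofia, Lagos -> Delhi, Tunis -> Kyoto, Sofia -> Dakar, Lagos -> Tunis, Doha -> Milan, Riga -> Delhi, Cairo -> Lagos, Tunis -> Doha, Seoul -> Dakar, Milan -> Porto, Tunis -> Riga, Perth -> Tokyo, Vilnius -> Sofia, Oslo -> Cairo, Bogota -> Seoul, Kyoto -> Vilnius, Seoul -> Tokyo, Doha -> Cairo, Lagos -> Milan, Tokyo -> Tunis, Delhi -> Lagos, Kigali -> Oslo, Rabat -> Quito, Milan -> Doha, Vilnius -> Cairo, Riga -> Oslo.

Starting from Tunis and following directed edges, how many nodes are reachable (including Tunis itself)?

18

BFS from Tunis visits: Tunis, Seoul, Riga, Kyoto, Doha, Vilnius, Tokyo, Dakar, Perth, Oslo, Kigali, Delhi, Milan, Bogota, Sofia, Cairo, Lagos, Porto
Reachable nodes: 18 of 21 total.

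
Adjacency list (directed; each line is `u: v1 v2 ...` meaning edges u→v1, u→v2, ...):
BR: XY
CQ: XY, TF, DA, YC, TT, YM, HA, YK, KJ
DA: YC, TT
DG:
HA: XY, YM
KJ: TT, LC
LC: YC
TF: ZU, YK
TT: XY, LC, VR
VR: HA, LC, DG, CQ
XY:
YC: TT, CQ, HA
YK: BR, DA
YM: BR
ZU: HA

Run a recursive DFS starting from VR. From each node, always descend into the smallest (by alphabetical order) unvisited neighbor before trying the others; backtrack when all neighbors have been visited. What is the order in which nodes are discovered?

Visit VR
VR → CQ
CQ → DA
DA → TT
TT → LC
LC → YC
YC → HA
HA → XY
HA → YM
YM → BR
CQ → KJ
CQ → TF
TF → YK
TF → ZU
VR → DG

VR CQ DA TT LC YC HA XY YM BR KJ TF YK ZU DG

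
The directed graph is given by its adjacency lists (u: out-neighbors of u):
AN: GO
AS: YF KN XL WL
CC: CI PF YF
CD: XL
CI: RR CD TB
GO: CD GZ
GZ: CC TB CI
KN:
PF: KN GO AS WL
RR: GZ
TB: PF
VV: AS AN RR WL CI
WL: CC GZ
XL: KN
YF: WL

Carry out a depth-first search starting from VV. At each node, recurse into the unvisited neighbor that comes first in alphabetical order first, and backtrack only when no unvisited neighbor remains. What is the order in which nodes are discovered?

VV → AN → GO → CD → XL → KN → GZ → CC → CI → RR → TB → PF → AS → WL → YF

Visit VV
VV → AN
AN → GO
GO → CD
CD → XL
XL → KN
GO → GZ
GZ → CC
CC → CI
CI → RR
CI → TB
TB → PF
PF → AS
AS → WL
AS → YF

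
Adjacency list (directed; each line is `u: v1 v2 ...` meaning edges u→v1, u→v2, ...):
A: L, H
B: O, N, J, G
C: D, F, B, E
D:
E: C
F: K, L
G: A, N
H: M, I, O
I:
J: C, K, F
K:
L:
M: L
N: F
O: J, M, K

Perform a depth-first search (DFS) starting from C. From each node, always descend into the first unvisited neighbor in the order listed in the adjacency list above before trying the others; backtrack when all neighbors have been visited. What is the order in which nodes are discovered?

C D F K L B O J M N G A H I E

Visit C
C → D
C → F
F → K
F → L
C → B
B → O
O → J
O → M
B → N
B → G
G → A
A → H
H → I
C → E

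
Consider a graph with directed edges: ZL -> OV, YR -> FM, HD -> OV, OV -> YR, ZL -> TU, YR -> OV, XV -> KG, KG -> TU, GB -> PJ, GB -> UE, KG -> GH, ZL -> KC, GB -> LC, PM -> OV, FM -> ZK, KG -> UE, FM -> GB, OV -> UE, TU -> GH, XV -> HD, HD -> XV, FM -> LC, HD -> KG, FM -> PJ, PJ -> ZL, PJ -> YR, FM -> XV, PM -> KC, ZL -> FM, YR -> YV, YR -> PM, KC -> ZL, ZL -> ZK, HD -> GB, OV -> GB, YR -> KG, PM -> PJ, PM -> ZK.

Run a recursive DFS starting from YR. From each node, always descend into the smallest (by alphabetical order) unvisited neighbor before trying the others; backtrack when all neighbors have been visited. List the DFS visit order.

YR -> FM -> GB -> LC -> PJ -> ZL -> KC -> OV -> UE -> TU -> GH -> ZK -> XV -> HD -> KG -> PM -> YV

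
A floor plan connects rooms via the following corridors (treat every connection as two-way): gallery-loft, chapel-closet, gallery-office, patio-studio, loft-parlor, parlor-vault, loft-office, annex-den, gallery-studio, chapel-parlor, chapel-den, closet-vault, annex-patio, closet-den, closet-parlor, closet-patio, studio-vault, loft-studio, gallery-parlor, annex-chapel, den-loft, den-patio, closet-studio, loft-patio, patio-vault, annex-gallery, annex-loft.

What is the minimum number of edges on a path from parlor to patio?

2

Level 0: parlor
Level 1: chapel, closet, gallery, loft, vault
Level 2: annex, den, office, patio, studio
patio first appears at level 2.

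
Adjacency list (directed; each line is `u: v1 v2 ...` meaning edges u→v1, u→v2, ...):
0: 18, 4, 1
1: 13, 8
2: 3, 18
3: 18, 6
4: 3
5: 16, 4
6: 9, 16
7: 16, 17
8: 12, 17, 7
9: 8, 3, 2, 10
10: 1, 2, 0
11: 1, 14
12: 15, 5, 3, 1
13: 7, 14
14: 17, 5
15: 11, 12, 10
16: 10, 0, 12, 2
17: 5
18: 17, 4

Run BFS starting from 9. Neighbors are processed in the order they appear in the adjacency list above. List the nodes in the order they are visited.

9, 8, 3, 2, 10, 12, 17, 7, 18, 6, 1, 0, 15, 5, 16, 4, 13, 11, 14

Visit 9; enqueue 8, 3, 2, 10 → queue [8, 3, 2, 10]
Visit 8; enqueue 12, 17, 7 → queue [3, 2, 10, 12, 17, 7]
Visit 3; enqueue 18, 6 → queue [2, 10, 12, 17, 7, 18, 6]
Visit 2 → queue [10, 12, 17, 7, 18, 6]
Visit 10; enqueue 1, 0 → queue [12, 17, 7, 18, 6, 1, 0]
Visit 12; enqueue 15, 5 → queue [17, 7, 18, 6, 1, 0, 15, 5]
Visit 17 → queue [7, 18, 6, 1, 0, 15, 5]
Visit 7; enqueue 16 → queue [18, 6, 1, 0, 15, 5, 16]
Visit 18; enqueue 4 → queue [6, 1, 0, 15, 5, 16, 4]
Visit 6 → queue [1, 0, 15, 5, 16, 4]
Visit 1; enqueue 13 → queue [0, 15, 5, 16, 4, 13]
Visit 0 → queue [15, 5, 16, 4, 13]
Visit 15; enqueue 11 → queue [5, 16, 4, 13, 11]
Visit 5 → queue [16, 4, 13, 11]
Visit 16 → queue [4, 13, 11]
Visit 4 → queue [13, 11]
Visit 13; enqueue 14 → queue [11, 14]
Visit 11 → queue [14]
Visit 14 → queue []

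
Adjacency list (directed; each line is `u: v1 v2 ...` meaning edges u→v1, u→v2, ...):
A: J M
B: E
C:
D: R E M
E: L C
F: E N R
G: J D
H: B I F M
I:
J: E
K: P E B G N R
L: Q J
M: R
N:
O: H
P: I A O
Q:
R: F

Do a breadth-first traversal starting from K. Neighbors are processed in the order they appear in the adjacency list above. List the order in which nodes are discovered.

Visit K; enqueue P, E, B, G, N, R → queue [P, E, B, G, N, R]
Visit P; enqueue I, A, O → queue [E, B, G, N, R, I, A, O]
Visit E; enqueue L, C → queue [B, G, N, R, I, A, O, L, C]
Visit B → queue [G, N, R, I, A, O, L, C]
Visit G; enqueue J, D → queue [N, R, I, A, O, L, C, J, D]
Visit N → queue [R, I, A, O, L, C, J, D]
Visit R; enqueue F → queue [I, A, O, L, C, J, D, F]
Visit I → queue [A, O, L, C, J, D, F]
Visit A; enqueue M → queue [O, L, C, J, D, F, M]
Visit O; enqueue H → queue [L, C, J, D, F, M, H]
Visit L; enqueue Q → queue [C, J, D, F, M, H, Q]
Visit C → queue [J, D, F, M, H, Q]
Visit J → queue [D, F, M, H, Q]
Visit D → queue [F, M, H, Q]
Visit F → queue [M, H, Q]
Visit M → queue [H, Q]
Visit H → queue [Q]
Visit Q → queue []

K P E B G N R I A O L C J D F M H Q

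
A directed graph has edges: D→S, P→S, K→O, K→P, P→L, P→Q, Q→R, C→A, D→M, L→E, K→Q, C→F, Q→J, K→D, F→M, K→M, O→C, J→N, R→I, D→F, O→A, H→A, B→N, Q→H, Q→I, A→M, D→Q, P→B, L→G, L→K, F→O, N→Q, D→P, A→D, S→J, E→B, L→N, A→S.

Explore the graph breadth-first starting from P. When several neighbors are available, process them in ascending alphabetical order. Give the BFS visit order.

P B L Q S N E G K H I J R D M O A F C

Visit P; enqueue B, L, Q, S → queue [B, L, Q, S]
Visit B; enqueue N → queue [L, Q, S, N]
Visit L; enqueue E, G, K → queue [Q, S, N, E, G, K]
Visit Q; enqueue H, I, J, R → queue [S, N, E, G, K, H, I, J, R]
Visit S → queue [N, E, G, K, H, I, J, R]
Visit N → queue [E, G, K, H, I, J, R]
Visit E → queue [G, K, H, I, J, R]
Visit G → queue [K, H, I, J, R]
Visit K; enqueue D, M, O → queue [H, I, J, R, D, M, O]
Visit H; enqueue A → queue [I, J, R, D, M, O, A]
Visit I → queue [J, R, D, M, O, A]
Visit J → queue [R, D, M, O, A]
Visit R → queue [D, M, O, A]
Visit D; enqueue F → queue [M, O, A, F]
Visit M → queue [O, A, F]
Visit O; enqueue C → queue [A, F, C]
Visit A → queue [F, C]
Visit F → queue [C]
Visit C → queue []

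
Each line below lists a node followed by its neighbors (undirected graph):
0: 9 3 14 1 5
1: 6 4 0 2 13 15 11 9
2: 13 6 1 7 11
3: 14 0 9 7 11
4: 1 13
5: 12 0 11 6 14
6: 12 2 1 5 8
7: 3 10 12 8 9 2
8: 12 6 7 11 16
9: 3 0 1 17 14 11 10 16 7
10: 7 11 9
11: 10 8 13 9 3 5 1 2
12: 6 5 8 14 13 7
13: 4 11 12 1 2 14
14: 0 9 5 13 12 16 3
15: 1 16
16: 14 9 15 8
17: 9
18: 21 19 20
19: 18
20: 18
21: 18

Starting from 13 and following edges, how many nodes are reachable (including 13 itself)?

18

BFS from 13 visits: 13, 4, 11, 12, 1, 2, 14, 10, 8, 9, 3, 5, 6, 7, 0, 15, 16, 17
Reachable nodes: 18 of 22 total.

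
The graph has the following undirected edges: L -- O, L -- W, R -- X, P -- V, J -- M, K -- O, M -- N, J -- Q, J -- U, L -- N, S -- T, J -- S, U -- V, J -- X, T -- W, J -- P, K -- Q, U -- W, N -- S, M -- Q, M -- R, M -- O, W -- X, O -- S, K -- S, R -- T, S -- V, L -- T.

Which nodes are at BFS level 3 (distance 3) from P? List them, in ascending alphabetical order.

K, N, O, R, T, W

Level 0: P
Level 1: J, V
Level 2: M, Q, S, U, X
Level 3: K, N, O, R, T, W
Level 4: L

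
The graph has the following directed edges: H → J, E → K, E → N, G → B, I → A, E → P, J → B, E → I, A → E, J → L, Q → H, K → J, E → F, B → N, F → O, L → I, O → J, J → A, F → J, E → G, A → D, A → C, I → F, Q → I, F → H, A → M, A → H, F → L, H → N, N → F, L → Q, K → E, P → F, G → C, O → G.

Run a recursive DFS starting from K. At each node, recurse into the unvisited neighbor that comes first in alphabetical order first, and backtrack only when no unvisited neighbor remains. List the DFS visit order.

Visit K
K → E
E → F
F → H
H → J
J → A
A → C
A → D
A → M
J → B
B → N
J → L
L → I
L → Q
F → O
O → G
E → P

K, E, F, H, J, A, C, D, M, B, N, L, I, Q, O, G, P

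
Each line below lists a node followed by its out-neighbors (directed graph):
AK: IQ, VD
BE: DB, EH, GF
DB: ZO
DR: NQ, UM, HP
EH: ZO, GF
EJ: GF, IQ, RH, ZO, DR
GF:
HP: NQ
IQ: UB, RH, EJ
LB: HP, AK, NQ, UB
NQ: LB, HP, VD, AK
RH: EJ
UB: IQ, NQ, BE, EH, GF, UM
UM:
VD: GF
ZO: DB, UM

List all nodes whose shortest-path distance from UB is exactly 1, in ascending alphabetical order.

BE, EH, GF, IQ, NQ, UM

Level 0: UB
Level 1: BE, EH, GF, IQ, NQ, UM
Level 2: AK, DB, EJ, HP, LB, RH, VD, ZO
Level 3: DR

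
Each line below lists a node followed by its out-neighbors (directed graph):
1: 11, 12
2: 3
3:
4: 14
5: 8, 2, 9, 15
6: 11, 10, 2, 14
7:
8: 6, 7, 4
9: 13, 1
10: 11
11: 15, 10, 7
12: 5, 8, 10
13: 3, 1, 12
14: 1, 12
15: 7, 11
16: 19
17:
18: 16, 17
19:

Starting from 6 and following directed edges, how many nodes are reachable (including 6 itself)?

BFS from 6 visits: 6, 11, 10, 2, 14, 15, 7, 3, 1, 12, 5, 8, 9, 4, 13
Reachable nodes: 15 of 19 total.

15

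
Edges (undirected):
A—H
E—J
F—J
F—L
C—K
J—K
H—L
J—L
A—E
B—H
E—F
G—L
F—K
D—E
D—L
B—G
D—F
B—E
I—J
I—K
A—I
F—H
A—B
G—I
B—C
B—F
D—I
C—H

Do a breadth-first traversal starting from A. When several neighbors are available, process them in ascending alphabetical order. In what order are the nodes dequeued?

A B E H I C F G D J L K

Visit A; enqueue B, E, H, I → queue [B, E, H, I]
Visit B; enqueue C, F, G → queue [E, H, I, C, F, G]
Visit E; enqueue D, J → queue [H, I, C, F, G, D, J]
Visit H; enqueue L → queue [I, C, F, G, D, J, L]
Visit I; enqueue K → queue [C, F, G, D, J, L, K]
Visit C → queue [F, G, D, J, L, K]
Visit F → queue [G, D, J, L, K]
Visit G → queue [D, J, L, K]
Visit D → queue [J, L, K]
Visit J → queue [L, K]
Visit L → queue [K]
Visit K → queue []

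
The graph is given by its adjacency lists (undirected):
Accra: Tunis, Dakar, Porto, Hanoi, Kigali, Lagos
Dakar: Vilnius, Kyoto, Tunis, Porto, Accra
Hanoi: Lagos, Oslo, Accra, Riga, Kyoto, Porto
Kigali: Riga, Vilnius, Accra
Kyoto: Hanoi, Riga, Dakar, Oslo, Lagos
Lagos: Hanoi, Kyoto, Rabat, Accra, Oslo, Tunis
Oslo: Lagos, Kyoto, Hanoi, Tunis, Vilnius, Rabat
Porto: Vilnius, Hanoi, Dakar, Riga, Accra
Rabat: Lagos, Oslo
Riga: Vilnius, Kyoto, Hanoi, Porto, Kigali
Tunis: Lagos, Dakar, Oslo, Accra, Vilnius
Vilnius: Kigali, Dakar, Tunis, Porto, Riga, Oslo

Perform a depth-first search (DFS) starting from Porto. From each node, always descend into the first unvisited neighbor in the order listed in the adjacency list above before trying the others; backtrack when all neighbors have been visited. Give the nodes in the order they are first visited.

Porto, Vilnius, Kigali, Riga, Kyoto, Hanoi, Lagos, Rabat, Oslo, Tunis, Dakar, Accra

Visit Porto
Porto → Vilnius
Vilnius → Kigali
Kigali → Riga
Riga → Kyoto
Kyoto → Hanoi
Hanoi → Lagos
Lagos → Rabat
Rabat → Oslo
Oslo → Tunis
Tunis → Dakar
Dakar → Accra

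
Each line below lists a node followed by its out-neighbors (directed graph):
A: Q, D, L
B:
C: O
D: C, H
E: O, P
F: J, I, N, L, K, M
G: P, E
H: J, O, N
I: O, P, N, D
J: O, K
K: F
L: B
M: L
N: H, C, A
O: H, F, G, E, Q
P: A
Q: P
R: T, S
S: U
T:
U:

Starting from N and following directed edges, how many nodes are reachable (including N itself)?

17

BFS from N visits: N, H, C, A, O, J, Q, L, D, G, F, E, K, P, B, M, I
Reachable nodes: 17 of 21 total.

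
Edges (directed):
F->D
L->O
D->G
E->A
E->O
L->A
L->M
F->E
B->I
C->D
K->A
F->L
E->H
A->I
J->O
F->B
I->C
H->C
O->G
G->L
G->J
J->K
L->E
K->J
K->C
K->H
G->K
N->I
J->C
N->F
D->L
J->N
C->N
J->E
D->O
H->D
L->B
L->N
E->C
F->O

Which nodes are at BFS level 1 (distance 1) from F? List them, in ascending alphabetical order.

B, D, E, L, O

Level 0: F
Level 1: B, D, E, L, O
Level 2: A, C, G, H, I, M, N
Level 3: J, K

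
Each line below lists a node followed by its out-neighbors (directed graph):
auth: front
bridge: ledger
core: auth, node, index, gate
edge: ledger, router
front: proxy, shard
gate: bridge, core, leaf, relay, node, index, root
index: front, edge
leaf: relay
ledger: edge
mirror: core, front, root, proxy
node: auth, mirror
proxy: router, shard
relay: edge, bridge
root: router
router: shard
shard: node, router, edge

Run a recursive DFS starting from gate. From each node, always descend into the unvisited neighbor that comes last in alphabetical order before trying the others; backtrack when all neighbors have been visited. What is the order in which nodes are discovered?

gate → root → router → shard → node → mirror → proxy → front → core → index → edge → ledger → auth → relay → bridge → leaf

Visit gate
gate → root
root → router
router → shard
shard → node
node → mirror
mirror → proxy
mirror → front
mirror → core
core → index
index → edge
edge → ledger
core → auth
gate → relay
relay → bridge
gate → leaf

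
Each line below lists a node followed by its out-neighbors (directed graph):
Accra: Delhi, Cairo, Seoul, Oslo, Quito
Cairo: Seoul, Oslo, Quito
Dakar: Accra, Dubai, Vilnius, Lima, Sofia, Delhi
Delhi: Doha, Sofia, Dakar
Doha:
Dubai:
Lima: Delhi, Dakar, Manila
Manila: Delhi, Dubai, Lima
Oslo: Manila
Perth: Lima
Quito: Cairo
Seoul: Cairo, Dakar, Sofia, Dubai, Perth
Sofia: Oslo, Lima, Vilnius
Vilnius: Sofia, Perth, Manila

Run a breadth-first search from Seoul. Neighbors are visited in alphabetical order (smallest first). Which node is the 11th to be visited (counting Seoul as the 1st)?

Lima

Visit Seoul; enqueue Cairo, Dakar, Dubai, Perth, Sofia → queue [Cairo, Dakar, Dubai, Perth, Sofia]
Visit Cairo; enqueue Oslo, Quito → queue [Dakar, Dubai, Perth, Sofia, Oslo, Quito]
Visit Dakar; enqueue Accra, Delhi, Lima, Vilnius → queue [Dubai, Perth, Sofia, Oslo, Quito, Accra, Delhi, Lima, Vilnius]
Visit Dubai → queue [Perth, Sofia, Oslo, Quito, Accra, Delhi, Lima, Vilnius]
Visit Perth → queue [Sofia, Oslo, Quito, Accra, Delhi, Lima, Vilnius]
Visit Sofia → queue [Oslo, Quito, Accra, Delhi, Lima, Vilnius]
Visit Oslo; enqueue Manila → queue [Quito, Accra, Delhi, Lima, Vilnius, Manila]
Visit Quito → queue [Accra, Delhi, Lima, Vilnius, Manila]
Visit Accra → queue [Delhi, Lima, Vilnius, Manila]
Visit Delhi; enqueue Doha → queue [Lima, Vilnius, Manila, Doha]
Visit Lima → queue [Vilnius, Manila, Doha]
Visit Vilnius → queue [Manila, Doha]
Visit Manila → queue [Doha]
Visit Doha → queue []

Visit order: Seoul, Cairo, Dakar, Dubai, Perth, Sofia, Oslo, Quito, Accra, Delhi, Lima, Vilnius, Manila, Doha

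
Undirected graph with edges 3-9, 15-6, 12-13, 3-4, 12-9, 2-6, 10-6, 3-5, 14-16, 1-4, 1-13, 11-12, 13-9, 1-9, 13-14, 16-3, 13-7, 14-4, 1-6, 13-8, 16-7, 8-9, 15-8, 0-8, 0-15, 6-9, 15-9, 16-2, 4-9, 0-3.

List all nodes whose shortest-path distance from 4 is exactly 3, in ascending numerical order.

Level 0: 4
Level 1: 1, 3, 9, 14
Level 2: 0, 5, 6, 8, 12, 13, 15, 16
Level 3: 2, 7, 10, 11

2, 7, 10, 11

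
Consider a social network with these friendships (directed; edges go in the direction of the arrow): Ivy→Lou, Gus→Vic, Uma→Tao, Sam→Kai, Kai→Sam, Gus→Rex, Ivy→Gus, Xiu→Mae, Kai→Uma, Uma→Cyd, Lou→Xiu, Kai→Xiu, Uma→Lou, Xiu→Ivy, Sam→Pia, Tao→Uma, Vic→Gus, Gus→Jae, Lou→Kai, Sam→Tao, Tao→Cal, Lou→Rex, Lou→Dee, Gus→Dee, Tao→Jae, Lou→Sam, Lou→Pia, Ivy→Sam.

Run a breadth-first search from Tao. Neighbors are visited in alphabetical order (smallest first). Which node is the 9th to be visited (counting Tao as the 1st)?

Visit Tao; enqueue Cal, Jae, Uma → queue [Cal, Jae, Uma]
Visit Cal → queue [Jae, Uma]
Visit Jae → queue [Uma]
Visit Uma; enqueue Cyd, Lou → queue [Cyd, Lou]
Visit Cyd → queue [Lou]
Visit Lou; enqueue Dee, Kai, Pia, Rex, Sam, Xiu → queue [Dee, Kai, Pia, Rex, Sam, Xiu]
Visit Dee → queue [Kai, Pia, Rex, Sam, Xiu]
Visit Kai → queue [Pia, Rex, Sam, Xiu]
Visit Pia → queue [Rex, Sam, Xiu]
Visit Rex → queue [Sam, Xiu]
Visit Sam → queue [Xiu]
Visit Xiu; enqueue Ivy, Mae → queue [Ivy, Mae]
Visit Ivy; enqueue Gus → queue [Mae, Gus]
Visit Mae → queue [Gus]
Visit Gus; enqueue Vic → queue [Vic]
Visit Vic → queue []

Visit order: Tao, Cal, Jae, Uma, Cyd, Lou, Dee, Kai, Pia, Rex, Sam, Xiu, Ivy, Mae, Gus, Vic

Pia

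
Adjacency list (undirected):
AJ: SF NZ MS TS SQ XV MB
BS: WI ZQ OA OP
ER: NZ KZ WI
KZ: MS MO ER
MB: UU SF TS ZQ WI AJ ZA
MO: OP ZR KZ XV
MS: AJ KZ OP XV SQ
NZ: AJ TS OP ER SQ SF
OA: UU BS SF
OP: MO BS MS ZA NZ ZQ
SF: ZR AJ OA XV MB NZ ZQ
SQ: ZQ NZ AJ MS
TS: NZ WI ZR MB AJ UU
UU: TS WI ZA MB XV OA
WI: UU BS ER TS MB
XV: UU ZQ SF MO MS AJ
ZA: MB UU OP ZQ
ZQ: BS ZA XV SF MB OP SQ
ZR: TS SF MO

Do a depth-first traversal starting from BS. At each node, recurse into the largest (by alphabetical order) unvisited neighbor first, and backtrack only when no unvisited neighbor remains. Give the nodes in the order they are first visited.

Visit BS
BS → ZQ
ZQ → ZA
ZA → UU
UU → XV
XV → SF
SF → ZR
ZR → TS
TS → WI
WI → MB
MB → AJ
AJ → SQ
SQ → NZ
NZ → OP
OP → MS
MS → KZ
KZ → MO
KZ → ER
SF → OA

BS ZQ ZA UU XV SF ZR TS WI MB AJ SQ NZ OP MS KZ MO ER OA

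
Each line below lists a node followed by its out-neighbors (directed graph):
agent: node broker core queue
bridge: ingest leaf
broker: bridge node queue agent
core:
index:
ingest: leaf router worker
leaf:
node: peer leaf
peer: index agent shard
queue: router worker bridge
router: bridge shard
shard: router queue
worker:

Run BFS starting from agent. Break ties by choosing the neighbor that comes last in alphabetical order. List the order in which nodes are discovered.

Visit agent; enqueue queue, node, core, broker → queue [queue, node, core, broker]
Visit queue; enqueue worker, router, bridge → queue [node, core, broker, worker, router, bridge]
Visit node; enqueue peer, leaf → queue [core, broker, worker, router, bridge, peer, leaf]
Visit core → queue [broker, worker, router, bridge, peer, leaf]
Visit broker → queue [worker, router, bridge, peer, leaf]
Visit worker → queue [router, bridge, peer, leaf]
Visit router; enqueue shard → queue [bridge, peer, leaf, shard]
Visit bridge; enqueue ingest → queue [peer, leaf, shard, ingest]
Visit peer; enqueue index → queue [leaf, shard, ingest, index]
Visit leaf → queue [shard, ingest, index]
Visit shard → queue [ingest, index]
Visit ingest → queue [index]
Visit index → queue []

agent queue node core broker worker router bridge peer leaf shard ingest index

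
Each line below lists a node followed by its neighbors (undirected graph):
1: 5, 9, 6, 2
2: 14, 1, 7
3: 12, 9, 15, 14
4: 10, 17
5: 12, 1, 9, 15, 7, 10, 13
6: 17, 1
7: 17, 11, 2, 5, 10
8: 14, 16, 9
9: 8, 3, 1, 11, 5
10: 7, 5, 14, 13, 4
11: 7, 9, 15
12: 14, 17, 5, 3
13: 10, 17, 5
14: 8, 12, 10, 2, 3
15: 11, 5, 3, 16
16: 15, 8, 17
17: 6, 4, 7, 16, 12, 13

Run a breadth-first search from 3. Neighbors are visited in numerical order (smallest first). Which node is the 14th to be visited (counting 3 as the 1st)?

Visit 3; enqueue 9, 12, 14, 15 → queue [9, 12, 14, 15]
Visit 9; enqueue 1, 5, 8, 11 → queue [12, 14, 15, 1, 5, 8, 11]
Visit 12; enqueue 17 → queue [14, 15, 1, 5, 8, 11, 17]
Visit 14; enqueue 2, 10 → queue [15, 1, 5, 8, 11, 17, 2, 10]
Visit 15; enqueue 16 → queue [1, 5, 8, 11, 17, 2, 10, 16]
Visit 1; enqueue 6 → queue [5, 8, 11, 17, 2, 10, 16, 6]
Visit 5; enqueue 7, 13 → queue [8, 11, 17, 2, 10, 16, 6, 7, 13]
Visit 8 → queue [11, 17, 2, 10, 16, 6, 7, 13]
Visit 11 → queue [17, 2, 10, 16, 6, 7, 13]
Visit 17; enqueue 4 → queue [2, 10, 16, 6, 7, 13, 4]
Visit 2 → queue [10, 16, 6, 7, 13, 4]
Visit 10 → queue [16, 6, 7, 13, 4]
Visit 16 → queue [6, 7, 13, 4]
Visit 6 → queue [7, 13, 4]
Visit 7 → queue [13, 4]
Visit 13 → queue [4]
Visit 4 → queue []

Visit order: 3, 9, 12, 14, 15, 1, 5, 8, 11, 17, 2, 10, 16, 6, 7, 13, 4

6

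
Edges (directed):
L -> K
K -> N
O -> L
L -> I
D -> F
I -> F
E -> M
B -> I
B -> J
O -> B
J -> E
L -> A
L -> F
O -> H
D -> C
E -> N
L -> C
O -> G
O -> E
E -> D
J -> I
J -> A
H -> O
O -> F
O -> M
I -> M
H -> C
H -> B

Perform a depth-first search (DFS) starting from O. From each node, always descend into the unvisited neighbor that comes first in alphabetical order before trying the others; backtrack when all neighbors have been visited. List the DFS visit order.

O, B, I, F, M, J, A, E, D, C, N, G, H, L, K

Visit O
O → B
B → I
I → F
I → M
B → J
J → A
J → E
E → D
D → C
E → N
O → G
O → H
O → L
L → K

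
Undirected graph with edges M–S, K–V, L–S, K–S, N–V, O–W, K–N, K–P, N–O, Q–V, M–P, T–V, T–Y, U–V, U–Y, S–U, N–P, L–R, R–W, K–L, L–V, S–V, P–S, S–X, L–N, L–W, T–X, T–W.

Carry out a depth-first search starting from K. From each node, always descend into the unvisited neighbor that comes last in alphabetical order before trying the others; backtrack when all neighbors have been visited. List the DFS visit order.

K V U Y T X S P N O W R L M Q

Visit K
K → V
V → U
U → Y
Y → T
T → X
X → S
S → P
P → N
N → O
O → W
W → R
R → L
P → M
V → Q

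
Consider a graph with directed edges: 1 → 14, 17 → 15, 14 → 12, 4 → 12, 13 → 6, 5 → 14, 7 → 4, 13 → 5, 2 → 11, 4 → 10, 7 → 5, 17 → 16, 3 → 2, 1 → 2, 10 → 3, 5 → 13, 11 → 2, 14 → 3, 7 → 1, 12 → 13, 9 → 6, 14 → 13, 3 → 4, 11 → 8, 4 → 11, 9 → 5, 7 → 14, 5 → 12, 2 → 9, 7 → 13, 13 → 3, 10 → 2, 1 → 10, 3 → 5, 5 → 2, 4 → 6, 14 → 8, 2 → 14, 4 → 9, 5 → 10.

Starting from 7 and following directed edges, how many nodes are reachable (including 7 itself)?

14

BFS from 7 visits: 7, 1, 4, 5, 13, 14, 2, 10, 6, 9, 11, 12, 3, 8
Reachable nodes: 14 of 17 total.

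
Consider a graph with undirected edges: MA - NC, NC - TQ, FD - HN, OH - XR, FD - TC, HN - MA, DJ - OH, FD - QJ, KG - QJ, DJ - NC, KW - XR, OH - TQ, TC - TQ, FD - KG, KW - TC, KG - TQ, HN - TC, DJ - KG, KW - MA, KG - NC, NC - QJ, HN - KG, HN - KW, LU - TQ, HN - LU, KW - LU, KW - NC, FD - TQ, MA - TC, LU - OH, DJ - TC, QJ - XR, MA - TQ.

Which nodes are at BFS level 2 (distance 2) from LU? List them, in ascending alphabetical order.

DJ, FD, KG, MA, NC, TC, XR

Level 0: LU
Level 1: HN, KW, OH, TQ
Level 2: DJ, FD, KG, MA, NC, TC, XR
Level 3: QJ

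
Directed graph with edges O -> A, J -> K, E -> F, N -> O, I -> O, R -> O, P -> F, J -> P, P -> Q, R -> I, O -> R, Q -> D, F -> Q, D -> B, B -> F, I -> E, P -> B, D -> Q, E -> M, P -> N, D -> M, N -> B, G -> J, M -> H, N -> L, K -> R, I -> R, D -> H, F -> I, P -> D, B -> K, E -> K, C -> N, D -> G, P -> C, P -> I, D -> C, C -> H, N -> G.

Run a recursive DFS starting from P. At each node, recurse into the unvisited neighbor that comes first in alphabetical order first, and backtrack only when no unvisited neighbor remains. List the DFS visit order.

P → B → F → I → E → K → R → O → A → M → H → Q → D → C → N → G → J → L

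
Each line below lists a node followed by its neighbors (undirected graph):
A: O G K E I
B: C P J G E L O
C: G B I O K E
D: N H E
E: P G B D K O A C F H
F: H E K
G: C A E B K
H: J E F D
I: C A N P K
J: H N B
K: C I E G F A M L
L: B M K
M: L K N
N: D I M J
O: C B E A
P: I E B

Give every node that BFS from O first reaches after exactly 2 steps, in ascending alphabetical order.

Level 0: O
Level 1: A, B, C, E
Level 2: D, F, G, H, I, J, K, L, P
Level 3: M, N

D, F, G, H, I, J, K, L, P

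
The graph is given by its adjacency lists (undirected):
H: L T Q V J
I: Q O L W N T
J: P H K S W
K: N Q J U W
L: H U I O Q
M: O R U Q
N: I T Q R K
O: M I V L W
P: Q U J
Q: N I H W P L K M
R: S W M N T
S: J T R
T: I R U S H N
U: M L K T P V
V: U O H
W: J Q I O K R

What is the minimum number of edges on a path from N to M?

Level 0: N
Level 1: I, K, Q, R, T
Level 2: H, J, L, M, O, P, S, U, W
Level 3: V
M first appears at level 2.

2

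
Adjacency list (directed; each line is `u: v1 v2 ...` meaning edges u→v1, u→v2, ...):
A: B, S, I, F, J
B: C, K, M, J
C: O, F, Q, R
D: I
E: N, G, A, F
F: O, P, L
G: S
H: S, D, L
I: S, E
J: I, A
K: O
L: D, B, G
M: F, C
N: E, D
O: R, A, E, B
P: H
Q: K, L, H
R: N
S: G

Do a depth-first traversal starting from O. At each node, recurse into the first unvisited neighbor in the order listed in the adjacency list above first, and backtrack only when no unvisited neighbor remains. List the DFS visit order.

O → R → N → E → G → S → A → B → C → F → P → H → D → I → L → Q → K → M → J

Visit O
O → R
R → N
N → E
E → G
G → S
E → A
A → B
B → C
C → F
F → P
P → H
H → D
D → I
H → L
C → Q
Q → K
B → M
B → J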